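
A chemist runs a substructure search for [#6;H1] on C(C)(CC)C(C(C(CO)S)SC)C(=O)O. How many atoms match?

The query [#6;H1] means: any carbon bearing exactly one hydrogen.
Check the 15 heavy atoms by environment: 2× C (H2) → no; 4× C (H1) → match; 3× C (H3) → no; 1× S (H0) → no; 1× S (H1) → no; 1× C (H0) → no; 1× O (H0) → no; 2× O (H1) → no.
That gives 4 matching atoms.

4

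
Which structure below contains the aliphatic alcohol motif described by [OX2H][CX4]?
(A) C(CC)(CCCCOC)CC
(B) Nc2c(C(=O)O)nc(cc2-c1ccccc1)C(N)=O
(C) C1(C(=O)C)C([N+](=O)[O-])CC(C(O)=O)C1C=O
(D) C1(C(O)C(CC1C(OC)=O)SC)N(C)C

[OX2H][CX4] describes a hydroxyl oxygen bound to an sp3 (X4) carbon (an aliphatic alcohol).
(A) has a methoxy ether (-OCH3) but the oxygen has H0 (ether), not H1.
(B) has a carboxylic acid group (-C(=O)OH) but the -OH is on a CX3 carbonyl carbon, not a CX4 carbon.
(C) has a carboxylic acid group (-C(=O)OH) but the -OH is on a CX3 carbonyl carbon, not a CX4 carbon.
(D) contains a hydroxyl group (-OH), which satisfies every atom and bond constraint.
So the answer is (D).

D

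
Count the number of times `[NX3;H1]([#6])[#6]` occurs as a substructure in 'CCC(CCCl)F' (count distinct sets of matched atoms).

[NX3;H1]([#6])[#6] is the SMARTS for a secondary amine: a trivalent nitrogen with one H, bonded to two carbons.
No fragment in the molecule satisfies every constraint, giving 0 matches.

0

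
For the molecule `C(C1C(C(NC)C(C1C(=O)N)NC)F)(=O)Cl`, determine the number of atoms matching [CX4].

7

The query [CX4] means: C with X4: aliphatic carbon with exactly 4 total connections (bonds + H).
Check the 16 heavy atoms by environment: 7× C (X4) → match; 2× C (X3) → no; 2× O (X1) → no; 3× N (X3) → no; 1× F (X1) → no; 1× Cl (X1) → no.
That gives 7 matching atoms.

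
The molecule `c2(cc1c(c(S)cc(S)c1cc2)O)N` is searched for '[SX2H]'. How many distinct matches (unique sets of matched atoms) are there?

2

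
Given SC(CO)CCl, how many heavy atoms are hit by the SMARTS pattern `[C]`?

3

The query [C] means: uppercase C matches aliphatic (non-aromatic) carbon only.
Check the 6 heavy atoms by environment: 3× C → match; 1× O → no; 1× Cl → no; 1× S → no.
That gives 3 matching atoms.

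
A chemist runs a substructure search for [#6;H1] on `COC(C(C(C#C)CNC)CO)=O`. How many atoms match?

The query [#6;H1] means: any carbon bearing exactly one hydrogen.
Check the 13 heavy atoms by environment: 2× C (H2) → no; 3× C (H1) → match; 1× O (H1) → no; 2× C (H0) → no; 1× N (H1) → no; 2× C (H3) → no; 2× O (H0) → no.
That gives 3 matching atoms.

3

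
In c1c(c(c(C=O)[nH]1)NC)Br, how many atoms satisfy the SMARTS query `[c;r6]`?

0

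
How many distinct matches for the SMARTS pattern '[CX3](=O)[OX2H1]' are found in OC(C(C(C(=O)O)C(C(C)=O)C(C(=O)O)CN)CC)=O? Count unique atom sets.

[CX3](=O)[OX2H1] is the SMARTS for a carboxylic acid: an sp2 carbon double-bonded to O and single-bonded to an -OH oxygen.
The molecule carries 3 separate instances of a carboxylic acid group (-C(=O)OH) meeting every constraint; each maps to a distinct set of atoms, giving 3 matches.

3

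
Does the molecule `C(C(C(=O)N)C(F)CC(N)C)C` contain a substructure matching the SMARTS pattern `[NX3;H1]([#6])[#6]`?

The pattern [NX3;H1]([#6])[#6] describes a trivalent nitrogen with one H, bonded to two carbons — a secondary amine.
The closest candidate here is a primary amide (-C(=O)NH2), but the -C(=O)NH2 nitrogen has H2, not H1. No other fragment satisfies the full query, so there is no match.

No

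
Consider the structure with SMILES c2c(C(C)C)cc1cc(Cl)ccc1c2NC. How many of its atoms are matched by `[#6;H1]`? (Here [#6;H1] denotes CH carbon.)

Check the 16 heavy atoms by environment: 5× c (aromatic, H0) → no; 5× c (aromatic, H1) → match; 1× C (H1) → match; 3× C (H3) → no; 1× N (H1) → no; 1× Cl (H0) → no.
Summing the matching environments: 5 + 1 = 6 matching atoms.

6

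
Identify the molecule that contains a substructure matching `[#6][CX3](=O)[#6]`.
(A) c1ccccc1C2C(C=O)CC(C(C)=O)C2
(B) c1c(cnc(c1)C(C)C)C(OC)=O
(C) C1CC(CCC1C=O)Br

A

[#6][CX3](=O)[#6] describes a carbonyl carbon (no H) flanked by two carbons (a ketone).
(A) contains an acetyl/ketone group (-C(=O)CH3), which satisfies every atom and bond constraint.
(B) has a methyl-ester group (-C(=O)OCH3) but one neighbour of the carbonyl carbon is O, not C.
(C) has an aldehyde (-CHO) but the carbonyl carbon has H1, so it is not flanked by two carbons.
So the answer is (A).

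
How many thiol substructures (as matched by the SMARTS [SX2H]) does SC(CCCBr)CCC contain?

[SX2H] is the SMARTS for a thiol: an aliphatic sulfur with two connections, one being H.
Exactly one fragment in the molecule meets all constraints, giving 1 match.

1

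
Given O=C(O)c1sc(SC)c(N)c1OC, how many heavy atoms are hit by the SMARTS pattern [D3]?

5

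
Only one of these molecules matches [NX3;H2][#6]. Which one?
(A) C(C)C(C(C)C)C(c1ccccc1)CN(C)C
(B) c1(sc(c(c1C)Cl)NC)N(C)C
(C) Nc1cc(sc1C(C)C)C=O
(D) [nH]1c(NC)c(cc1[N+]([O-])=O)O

[NX3;H2][#6] describes a trivalent nitrogen with two H attached to carbon (a primary amine).
(A) has a dimethylamino group (-N(CH3)2) but the nitrogen has H0, not H2.
(B) has an N-methylamino group (-NHCH3) but the nitrogen bears two carbons and only one H (H1), not H2.
(C) contains a primary amino group (-NH2), which satisfies every atom and bond constraint.
(D) has a nitro group (-[N+](=O)[O-]) but the nitrogen is [N+] with no H, not NX3H2.
So the answer is (C).

C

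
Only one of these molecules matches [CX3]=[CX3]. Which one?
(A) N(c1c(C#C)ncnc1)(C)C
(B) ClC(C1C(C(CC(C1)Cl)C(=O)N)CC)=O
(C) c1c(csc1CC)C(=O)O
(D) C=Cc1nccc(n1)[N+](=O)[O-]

[CX3]=[CX3] describes a non-aromatic C=C double bond between two sp2 carbons (an alkene).
(A) has an ethynyl group (-C#CH) but the C-C bond is a triple bond, not a double bond.
(B) has an ethyl group (-CH2CH3) but its C-C bond is a single bond between CX4 carbons, not CX3=CX3.
(C) has an ethyl group (-CH2CH3) but its C-C bond is a single bond between CX4 carbons, not CX3=CX3.
(D) contains a vinyl group (-CH=CH2), which satisfies every atom and bond constraint.
So the answer is (D).

D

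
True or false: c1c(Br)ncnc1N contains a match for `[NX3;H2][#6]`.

True

The pattern [NX3;H2][#6] describes a trivalent nitrogen with two H attached to carbon — a primary amine.
The molecule carries a primary amino group (-NH2), whose atoms satisfy every constraint of the query, so the pattern matches.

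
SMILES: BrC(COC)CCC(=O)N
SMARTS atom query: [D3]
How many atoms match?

The query [D3] means: atom with exactly three heavy-atom neighbours.
Check the 10 heavy atoms by environment: 3× C (D2) → no; 2× C (D3) → match; 1× Br (D1) → no; 1× O (D1) → no; 1× N (D1) → no; 1× O (D2) → no; 1× C (D1) → no.
That gives 2 matching atoms.

2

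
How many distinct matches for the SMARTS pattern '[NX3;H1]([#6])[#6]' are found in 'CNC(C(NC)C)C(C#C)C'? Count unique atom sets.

2

[NX3;H1]([#6])[#6] is the SMARTS for a secondary amine: a trivalent nitrogen with one H, bonded to two carbons.
The molecule carries 2 separate instances of an N-methylamino group (-NHCH3) meeting every constraint; each maps to a distinct set of atoms, giving 2 matches.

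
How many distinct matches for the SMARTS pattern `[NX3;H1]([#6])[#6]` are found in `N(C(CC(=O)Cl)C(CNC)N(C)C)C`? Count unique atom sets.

2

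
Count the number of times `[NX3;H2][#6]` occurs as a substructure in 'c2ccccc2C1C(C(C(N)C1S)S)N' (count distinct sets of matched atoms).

2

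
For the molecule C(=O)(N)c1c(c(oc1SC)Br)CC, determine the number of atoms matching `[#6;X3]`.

Check the 13 heavy atoms by environment: 1× o (aromatic, X2) → no; 4× c (aromatic, X3) → match; 1× S (X2) → no; 3× C (X4) → no; 1× Br (X1) → no; 1× C (X3) → match; 1× O (X1) → no; 1× N (X3) → no.
Summing the matching environments: 4 + 1 = 5 matching atoms.

5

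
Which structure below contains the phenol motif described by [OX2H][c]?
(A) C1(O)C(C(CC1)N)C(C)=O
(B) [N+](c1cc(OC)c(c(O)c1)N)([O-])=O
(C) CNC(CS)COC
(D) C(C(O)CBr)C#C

[OX2H][c] describes a hydroxyl oxygen attached to an aromatic carbon (a phenol).
(A) has a hydroxyl group (-OH) but the -OH is on an aliphatic carbon, not an aromatic c.
(B) contains a hydroxyl group (-OH), which satisfies every atom and bond constraint.
(C) has a methoxy ether (-OCH3) but the oxygen has H0, not H1.
(D) has a hydroxyl group (-OH) but the -OH is on an aliphatic carbon, not an aromatic c.
So the answer is (B).

B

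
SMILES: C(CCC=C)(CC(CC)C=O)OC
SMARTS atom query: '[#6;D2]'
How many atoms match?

The query [#6;D2] means: any carbon bonded to exactly two heavy atoms.
Check the 13 heavy atoms by environment: 6× C (D2) → match; 2× C (D3) → no; 3× C (D1) → no; 1× O (D1) → no; 1× O (D2) → no.
That gives 6 matching atoms.

6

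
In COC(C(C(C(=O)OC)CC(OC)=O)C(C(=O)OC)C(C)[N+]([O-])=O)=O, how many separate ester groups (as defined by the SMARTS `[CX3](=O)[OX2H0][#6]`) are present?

[CX3](=O)[OX2H0][#6] is the SMARTS for an ester: a carbonyl carbon bonded to an oxygen that is itself bonded to carbon (no H on that O).
The molecule carries 4 separate instances of a methyl-ester group (-C(=O)OCH3) meeting every constraint; each maps to a distinct set of atoms, giving 4 matches.

4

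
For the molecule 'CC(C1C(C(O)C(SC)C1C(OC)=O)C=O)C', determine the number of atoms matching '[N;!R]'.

0

Check the 17 heavy atoms by environment: 5× C (in 5-ring) → no; 4× O (acyclic) → no; 7× C (acyclic) → no; 1× S (acyclic) → no.
No environment satisfies the query, so 0 matching atoms.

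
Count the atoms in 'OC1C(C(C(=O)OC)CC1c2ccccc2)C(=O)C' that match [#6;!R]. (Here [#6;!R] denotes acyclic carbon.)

4

The query [#6;!R] means: carbon not in any ring.
Check the 19 heavy atoms by environment: 5× C (in 5-ring) → no; 4× O (acyclic) → no; 4× C (acyclic) → match; 6× c (aromatic, in 6-ring) → no.
That gives 4 matching atoms.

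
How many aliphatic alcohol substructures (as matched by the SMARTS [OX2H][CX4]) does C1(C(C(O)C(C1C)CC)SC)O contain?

[OX2H][CX4] is the SMARTS for an aliphatic alcohol: a hydroxyl oxygen bound to an sp3 (X4) carbon.
The molecule carries 2 separate instances of a hydroxyl group (-OH) meeting every constraint; each maps to a distinct set of atoms, giving 2 matches.

2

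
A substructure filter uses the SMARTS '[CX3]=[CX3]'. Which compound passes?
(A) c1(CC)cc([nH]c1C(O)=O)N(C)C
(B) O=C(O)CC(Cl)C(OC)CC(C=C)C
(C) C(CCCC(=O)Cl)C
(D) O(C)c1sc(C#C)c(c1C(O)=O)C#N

B

[CX3]=[CX3] describes a non-aromatic C=C double bond between two sp2 carbons (an alkene).
(A) has an ethyl group (-CH2CH3) but its C-C bond is a single bond between CX4 carbons, not CX3=CX3.
(B) contains a vinyl group (-CH=CH2), which satisfies every atom and bond constraint.
(C) has an ethyl group (-CH2CH3) but its C-C bond is a single bond between CX4 carbons, not CX3=CX3.
(D) has an ethynyl group (-C#CH) but the C-C bond is a triple bond, not a double bond.
So the answer is (B).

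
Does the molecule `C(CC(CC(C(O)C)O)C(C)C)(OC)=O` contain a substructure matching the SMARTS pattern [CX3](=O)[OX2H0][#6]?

Yes

The pattern [CX3](=O)[OX2H0][#6] describes a carbonyl carbon bonded to an oxygen that is itself bonded to carbon (no H on that O) — an ester.
The molecule carries a methyl-ester group (-C(=O)OCH3), whose atoms satisfy every constraint of the query, so the pattern matches.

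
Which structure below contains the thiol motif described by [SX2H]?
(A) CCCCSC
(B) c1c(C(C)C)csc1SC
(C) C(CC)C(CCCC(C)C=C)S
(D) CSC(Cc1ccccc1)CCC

[SX2H] describes an aliphatic sulfur with two connections, one being H (a thiol).
(A) has a methylthio ether (-SCH3) but the sulfur has H0 (bonded to two carbons), not H1.
(B) has a methylthio ether (-SCH3) but the sulfur has H0 (bonded to two carbons), not H1.
(C) contains a thiol (-SH), which satisfies every atom and bond constraint.
(D) has a methylthio ether (-SCH3) but the sulfur has H0 (bonded to two carbons), not H1.
So the answer is (C).

C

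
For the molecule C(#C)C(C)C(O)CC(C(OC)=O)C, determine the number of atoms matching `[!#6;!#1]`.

3

Check the 13 heavy atoms by environment: 10× C → no; 3× O → match.
That gives 3 matching atoms.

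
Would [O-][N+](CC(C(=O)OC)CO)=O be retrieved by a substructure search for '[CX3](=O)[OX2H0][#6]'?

Yes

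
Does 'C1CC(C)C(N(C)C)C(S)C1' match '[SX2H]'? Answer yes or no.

The pattern [SX2H] describes an aliphatic sulfur with two connections, one being H — a thiol.
The molecule carries a thiol (-SH), whose atoms satisfy every constraint of the query, so the pattern matches.

Yes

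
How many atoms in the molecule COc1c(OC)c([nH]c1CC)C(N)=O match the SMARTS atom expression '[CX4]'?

Check the 14 heavy atoms by environment: 1× n (aromatic, X3) → no; 4× c (aromatic, X3) → no; 2× O (X2) → no; 4× C (X4) → match; 1× C (X3) → no; 1× O (X1) → no; 1× N (X3) → no.
That gives 4 matching atoms.

4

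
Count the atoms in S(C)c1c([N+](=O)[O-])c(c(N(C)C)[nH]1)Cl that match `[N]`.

2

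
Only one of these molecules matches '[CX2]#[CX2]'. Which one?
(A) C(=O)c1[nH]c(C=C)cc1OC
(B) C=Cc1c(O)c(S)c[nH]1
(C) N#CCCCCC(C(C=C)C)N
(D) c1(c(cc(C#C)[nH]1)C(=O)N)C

[CX2]#[CX2] describes a carbon-carbon triple bond (an alkyne).
(A) has a vinyl group (-CH=CH2) but the C=C is a double bond; both carbons are CX3, not CX2.
(B) has a vinyl group (-CH=CH2) but the C=C is a double bond; both carbons are CX3, not CX2.
(C) has a nitrile (-C#N) but the triple bond is C#N, not C#C.
(D) contains an ethynyl group (-C#CH), which satisfies every atom and bond constraint.
So the answer is (D).

D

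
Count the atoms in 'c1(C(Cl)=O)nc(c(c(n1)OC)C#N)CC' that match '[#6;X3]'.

5

The query [#6;X3] means: any carbon (aromatic or not) with three total connections.
Check the 15 heavy atoms by environment: 2× n (aromatic, X2) → no; 4× c (aromatic, X3) → match; 3× C (X4) → no; 1× C (X2) → no; 1× N (X1) → no; 1× O (X2) → no; 1× C (X3) → match; 1× O (X1) → no; 1× Cl (X1) → no.
Summing the matching environments: 4 + 1 = 5 matching atoms.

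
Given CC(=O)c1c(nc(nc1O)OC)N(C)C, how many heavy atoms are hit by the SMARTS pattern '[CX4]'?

The query [CX4] means: C with X4: aliphatic carbon with exactly 4 total connections (bonds + H).
Check the 15 heavy atoms by environment: 2× n (aromatic, X2) → no; 4× c (aromatic, X3) → no; 1× N (X3) → no; 4× C (X4) → match; 1× C (X3) → no; 1× O (X1) → no; 2× O (X2) → no.
That gives 4 matching atoms.

4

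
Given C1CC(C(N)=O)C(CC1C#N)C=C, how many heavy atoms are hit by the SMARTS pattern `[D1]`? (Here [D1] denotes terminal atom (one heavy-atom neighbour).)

4

Check the 13 heavy atoms by environment: 5× C (D2) → no; 4× C (D3) → no; 1× C (D1) → match; 1× O (D1) → match; 2× N (D1) → match.
Summing the matching environments: 1 + 1 + 2 = 4 matching atoms.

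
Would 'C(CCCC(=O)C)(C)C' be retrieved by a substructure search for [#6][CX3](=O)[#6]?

Yes

The pattern [#6][CX3](=O)[#6] describes a carbonyl carbon (no H) flanked by two carbons — a ketone.
The molecule carries an acetyl/ketone group (-C(=O)CH3), whose atoms satisfy every constraint of the query, so the pattern matches.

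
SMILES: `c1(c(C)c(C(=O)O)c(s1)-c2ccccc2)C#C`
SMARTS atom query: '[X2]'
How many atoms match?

4

The query [X2] means: any atom with exactly two total connections (bonds + H).
Check the 17 heavy atoms by environment: 1× s (aromatic, X2) → match; 10× c (aromatic, X3) → no; 1× C (X4) → no; 2× C (X2) → match; 1× C (X3) → no; 1× O (X1) → no; 1× O (X2) → match.
Summing the matching environments: 1 + 2 + 1 = 4 matching atoms.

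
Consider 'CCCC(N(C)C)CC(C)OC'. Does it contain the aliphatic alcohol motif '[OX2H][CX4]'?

No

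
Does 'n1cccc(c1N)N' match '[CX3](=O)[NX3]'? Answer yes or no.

No

The pattern [CX3](=O)[NX3] describes a carbonyl carbon bonded to a trivalent nitrogen — an amide.
The closest candidate here is a primary amino group (-NH2), but the -NH2 is not attached to a carbonyl carbon. No other fragment satisfies the full query, so there is no match.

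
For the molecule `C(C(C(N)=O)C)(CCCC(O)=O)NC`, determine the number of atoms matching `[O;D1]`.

3

Check the 14 heavy atoms by environment: 3× C (D2) → no; 4× C (D3) → no; 2× C (D1) → no; 1× N (D2) → no; 3× O (D1) → match; 1× N (D1) → no.
That gives 3 matching atoms.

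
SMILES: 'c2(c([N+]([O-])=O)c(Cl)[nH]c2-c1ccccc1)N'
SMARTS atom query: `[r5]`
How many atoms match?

5

Check the 16 heavy atoms by environment: 1× n (aromatic, in 5-ring) → match; 4× c (aromatic, in 5-ring) → match; 6× c (aromatic, in 6-ring) → no; 1× N (acyclic) → no; 1× N (charge +1, acyclic) → no; 1× O (charge -1, acyclic) → no; 1× O (acyclic) → no; 1× Cl (acyclic) → no.
Summing the matching environments: 1 + 4 = 5 matching atoms.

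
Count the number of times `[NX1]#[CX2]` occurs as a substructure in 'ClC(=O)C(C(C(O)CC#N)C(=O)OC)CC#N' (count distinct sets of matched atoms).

[NX1]#[CX2] is the SMARTS for a nitrile: a nitrogen triple-bonded to a two-connected carbon.
The molecule carries 2 separate instances of a nitrile (-C#N) meeting every constraint; each maps to a distinct set of atoms, giving 2 matches.

2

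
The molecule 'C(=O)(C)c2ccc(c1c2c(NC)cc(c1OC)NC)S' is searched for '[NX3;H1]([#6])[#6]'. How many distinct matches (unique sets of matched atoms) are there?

2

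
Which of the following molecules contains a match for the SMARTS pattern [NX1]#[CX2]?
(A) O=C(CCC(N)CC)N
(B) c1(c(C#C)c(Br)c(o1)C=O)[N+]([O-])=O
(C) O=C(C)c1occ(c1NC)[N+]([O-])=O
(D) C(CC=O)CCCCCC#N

[NX1]#[CX2] describes a nitrogen triple-bonded to a two-connected carbon (a nitrile).
(A) has a primary amino group (-NH2) but the nitrogen is NX3 (three connections), not NX1 triple-bonded.
(B) has a nitro group (-[N+](=O)[O-]) but there is no C#N triple bond.
(C) has a nitro group (-[N+](=O)[O-]) but there is no C#N triple bond.
(D) contains a nitrile (-C#N), which satisfies every atom and bond constraint.
So the answer is (D).

D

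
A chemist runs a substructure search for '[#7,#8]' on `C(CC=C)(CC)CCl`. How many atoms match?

0

The query [#7,#8] means: nitrogen or oxygen (comma = OR).
Check the 8 heavy atoms by environment: 7× C → no; 1× Cl → no.
No environment satisfies the query, so 0 matching atoms.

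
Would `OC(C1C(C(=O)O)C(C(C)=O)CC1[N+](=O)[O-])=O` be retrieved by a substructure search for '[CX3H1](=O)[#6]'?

No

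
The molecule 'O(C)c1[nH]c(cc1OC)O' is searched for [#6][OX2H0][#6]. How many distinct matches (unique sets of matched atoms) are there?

2

[#6][OX2H0][#6] is the SMARTS for an ether: an aliphatic oxygen bridging two carbons with no H on the oxygen.
The molecule carries 2 separate instances of a methoxy ether (-OCH3) meeting every constraint; each maps to a distinct set of atoms, giving 2 matches.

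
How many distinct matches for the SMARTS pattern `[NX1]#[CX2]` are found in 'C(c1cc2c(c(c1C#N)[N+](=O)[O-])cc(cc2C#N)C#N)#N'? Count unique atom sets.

4

[NX1]#[CX2] is the SMARTS for a nitrile: a nitrogen triple-bonded to a two-connected carbon.
The molecule carries 4 separate instances of a nitrile (-C#N) meeting every constraint; each maps to a distinct set of atoms, giving 4 matches.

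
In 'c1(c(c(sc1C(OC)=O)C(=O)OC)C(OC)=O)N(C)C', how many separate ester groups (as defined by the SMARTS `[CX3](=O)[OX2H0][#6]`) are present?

3

[CX3](=O)[OX2H0][#6] is the SMARTS for an ester: a carbonyl carbon bonded to an oxygen that is itself bonded to carbon (no H on that O).
The molecule carries 3 separate instances of a methyl-ester group (-C(=O)OCH3) meeting every constraint; each maps to a distinct set of atoms, giving 3 matches.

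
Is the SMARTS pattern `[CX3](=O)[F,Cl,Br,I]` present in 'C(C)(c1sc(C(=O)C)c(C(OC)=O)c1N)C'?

No

The pattern [CX3](=O)[F,Cl,Br,I] describes a carbonyl carbon bonded to a halogen — an acyl halide.
The closest candidate here is a methyl-ester group (-C(=O)OCH3), but the carbonyl is bonded to -O-C, not to a halogen. No other fragment satisfies the full query, so there is no match.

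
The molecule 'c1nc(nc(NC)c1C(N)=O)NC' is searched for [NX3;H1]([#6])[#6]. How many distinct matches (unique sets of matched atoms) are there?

2

[NX3;H1]([#6])[#6] is the SMARTS for a secondary amine: a trivalent nitrogen with one H, bonded to two carbons.
The molecule carries 2 separate instances of an N-methylamino group (-NHCH3) meeting every constraint; each maps to a distinct set of atoms, giving 2 matches.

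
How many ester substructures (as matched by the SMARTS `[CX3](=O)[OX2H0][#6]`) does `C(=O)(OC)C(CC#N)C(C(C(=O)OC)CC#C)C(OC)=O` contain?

3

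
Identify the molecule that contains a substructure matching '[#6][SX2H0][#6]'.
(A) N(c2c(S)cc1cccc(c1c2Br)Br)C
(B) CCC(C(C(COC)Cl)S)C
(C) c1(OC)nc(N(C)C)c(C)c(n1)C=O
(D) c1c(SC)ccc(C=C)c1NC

D

[#6][SX2H0][#6] describes an aliphatic sulfur bridging two carbons with no H on the sulfur (a thioether).
(A) has a thiol (-SH) but the sulfur has H1, not H0 bridging two carbons.
(B) has a methoxy ether (-OCH3) but the bridging atom is O, not S.
(C) has a methoxy ether (-OCH3) but the bridging atom is O, not S.
(D) contains a methylthio ether (-SCH3), which satisfies every atom and bond constraint.
So the answer is (D).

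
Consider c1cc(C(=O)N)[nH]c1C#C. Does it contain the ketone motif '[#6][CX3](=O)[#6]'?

No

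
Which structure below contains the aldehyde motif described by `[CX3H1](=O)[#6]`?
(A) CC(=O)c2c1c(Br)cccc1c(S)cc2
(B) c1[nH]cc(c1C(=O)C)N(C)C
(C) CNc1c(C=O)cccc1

C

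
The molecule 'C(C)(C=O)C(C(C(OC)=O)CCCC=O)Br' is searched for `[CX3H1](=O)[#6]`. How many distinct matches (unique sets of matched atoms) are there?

[CX3H1](=O)[#6] is the SMARTS for an aldehyde: an sp2 carbon with one H, double-bonded to O and single-bonded to carbon.
The molecule carries 2 separate instances of an aldehyde (-CHO) meeting every constraint; each maps to a distinct set of atoms, giving 2 matches.

2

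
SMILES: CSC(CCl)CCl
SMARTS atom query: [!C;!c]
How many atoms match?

The query [!C;!c] means: neither aliphatic nor aromatic carbon — same as [!#6].
Check the 7 heavy atoms by environment: 4× C → no; 2× Cl → match; 1× S → match.
Summing the matching environments: 2 + 1 = 3 matching atoms.

3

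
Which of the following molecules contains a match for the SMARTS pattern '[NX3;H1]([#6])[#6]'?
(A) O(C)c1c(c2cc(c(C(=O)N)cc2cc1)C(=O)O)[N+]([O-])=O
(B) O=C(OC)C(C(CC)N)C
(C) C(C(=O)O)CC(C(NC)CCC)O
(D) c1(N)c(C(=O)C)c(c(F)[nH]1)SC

C

[NX3;H1]([#6])[#6] describes a trivalent nitrogen with one H, bonded to two carbons (a secondary amine).
(A) has a primary amide (-C(=O)NH2) but the -C(=O)NH2 nitrogen has H2, not H1.
(B) has a primary amino group (-NH2) but the nitrogen has H2 and only one carbon neighbour.
(C) contains an N-methylamino group (-NHCH3), which satisfies every atom and bond constraint.
(D) has a primary amino group (-NH2) but the nitrogen has H2 and only one carbon neighbour.
So the answer is (C).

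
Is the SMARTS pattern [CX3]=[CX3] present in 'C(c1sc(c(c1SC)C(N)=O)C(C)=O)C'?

The pattern [CX3]=[CX3] describes a non-aromatic C=C double bond between two sp2 carbons — an alkene.
The closest candidate here is an ethyl group (-CH2CH3), but its C-C bond is a single bond between CX4 carbons, not CX3=CX3. No other fragment satisfies the full query, so there is no match.

No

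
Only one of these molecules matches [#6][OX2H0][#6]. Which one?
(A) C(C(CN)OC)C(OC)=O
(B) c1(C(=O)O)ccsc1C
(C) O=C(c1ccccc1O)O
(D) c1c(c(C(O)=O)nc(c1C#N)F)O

A

[#6][OX2H0][#6] describes an aliphatic oxygen bridging two carbons with no H on the oxygen (an ether).
(A) contains a methoxy ether (-OCH3), which satisfies every atom and bond constraint.
(B) has a carboxylic acid group (-C(=O)OH) but the -OH oxygen has H1; the =O is OX1, not OX2.
(C) has a hydroxyl group (-OH) but the oxygen has H1, not H0 bridging two carbons.
(D) has a hydroxyl group (-OH) but the oxygen has H1, not H0 bridging two carbons.
So the answer is (A).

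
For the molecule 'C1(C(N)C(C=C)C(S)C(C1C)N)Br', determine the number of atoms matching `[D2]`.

1

The query [D2] means: atom with exactly two heavy-atom neighbours.
Check the 13 heavy atoms by environment: 6× C (D3) → no; 2× N (D1) → no; 1× S (D1) → no; 1× Br (D1) → no; 1× C (D2) → match; 2× C (D1) → no.
That gives 1 matching atom.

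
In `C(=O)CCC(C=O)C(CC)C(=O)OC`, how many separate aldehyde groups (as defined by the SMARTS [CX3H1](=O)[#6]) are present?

2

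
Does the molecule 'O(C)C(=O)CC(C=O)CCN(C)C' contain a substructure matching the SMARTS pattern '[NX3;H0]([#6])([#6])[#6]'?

The pattern [NX3;H0]([#6])([#6])[#6] describes a trivalent nitrogen with no H, bonded to three carbons — a tertiary amine.
The molecule carries a dimethylamino group (-N(CH3)2), whose atoms satisfy every constraint of the query, so the pattern matches.

Yes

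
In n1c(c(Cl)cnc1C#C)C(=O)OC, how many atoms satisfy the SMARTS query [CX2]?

2

Check the 13 heavy atoms by environment: 2× n (aromatic, X2) → no; 4× c (aromatic, X3) → no; 1× C (X3) → no; 1× O (X1) → no; 1× O (X2) → no; 1× C (X4) → no; 2× C (X2) → match; 1× Cl (X1) → no.
That gives 2 matching atoms.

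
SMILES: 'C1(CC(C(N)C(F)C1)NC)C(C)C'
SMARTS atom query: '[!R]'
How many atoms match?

7

Check the 13 heavy atoms by environment: 6× C (in 6-ring) → no; 2× N (acyclic) → match; 4× C (acyclic) → match; 1× F (acyclic) → match.
Summing the matching environments: 2 + 4 + 1 = 7 matching atoms.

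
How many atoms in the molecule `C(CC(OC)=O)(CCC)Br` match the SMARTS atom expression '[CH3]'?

Check the 10 heavy atoms by environment: 3× C (H2) → no; 1× C (H1) → no; 1× Br (H0) → no; 1× C (H0) → no; 2× O (H0) → no; 2× C (H3) → match.
That gives 2 matching atoms.

2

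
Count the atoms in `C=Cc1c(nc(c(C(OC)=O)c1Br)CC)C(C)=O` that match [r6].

Check the 18 heavy atoms by environment: 1× n (aromatic, in 6-ring) → match; 5× c (aromatic, in 6-ring) → match; 1× Br (acyclic) → no; 8× C (acyclic) → no; 3× O (acyclic) → no.
Summing the matching environments: 1 + 5 = 6 matching atoms.

6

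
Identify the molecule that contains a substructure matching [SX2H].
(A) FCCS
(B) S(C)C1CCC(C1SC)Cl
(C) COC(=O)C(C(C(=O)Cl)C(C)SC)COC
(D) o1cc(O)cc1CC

A

[SX2H] describes an aliphatic sulfur with two connections, one being H (a thiol).
(A) contains a thiol (-SH), which satisfies every atom and bond constraint.
(B) has a methylthio ether (-SCH3) but the sulfur has H0 (bonded to two carbons), not H1.
(C) has a methylthio ether (-SCH3) but the sulfur has H0 (bonded to two carbons), not H1.
(D) has a hydroxyl group (-OH) but it is an -OH, not an -SH.
So the answer is (A).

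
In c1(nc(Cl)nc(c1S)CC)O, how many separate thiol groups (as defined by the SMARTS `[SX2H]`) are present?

1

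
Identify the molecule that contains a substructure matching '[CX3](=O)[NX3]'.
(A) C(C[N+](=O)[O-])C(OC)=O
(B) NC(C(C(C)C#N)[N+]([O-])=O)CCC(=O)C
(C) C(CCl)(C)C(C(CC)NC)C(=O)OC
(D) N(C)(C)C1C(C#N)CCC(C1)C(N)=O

D

[CX3](=O)[NX3] describes a carbonyl carbon bonded to a trivalent nitrogen (an amide).
(A) has a methyl-ester group (-C(=O)OCH3) but the carbonyl is bonded to O, not to an NX3 nitrogen.
(B) has a primary amino group (-NH2) but the -NH2 is not attached to a carbonyl carbon.
(C) has a methyl-ester group (-C(=O)OCH3) but the carbonyl is bonded to O, not to an NX3 nitrogen.
(D) contains a primary amide (-C(=O)NH2), which satisfies every atom and bond constraint.
So the answer is (D).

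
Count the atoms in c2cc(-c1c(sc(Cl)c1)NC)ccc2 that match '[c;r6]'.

6

The query [c;r6] means: aromatic carbon that belongs to a six-membered ring.
Check the 14 heavy atoms by environment: 1× s (aromatic, in 5-ring) → no; 4× c (aromatic, in 5-ring) → no; 1× N (acyclic) → no; 1× C (acyclic) → no; 1× Cl (acyclic) → no; 6× c (aromatic, in 6-ring) → match.
That gives 6 matching atoms.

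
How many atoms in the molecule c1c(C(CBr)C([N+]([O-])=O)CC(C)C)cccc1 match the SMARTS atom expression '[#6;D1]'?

2

The query [#6;D1] means: carbon bonded to exactly one heavy atom.
Check the 17 heavy atoms by environment: 2× C (D2) → no; 3× C (D3) → no; 1× N (charge +1, D3) → no; 1× O (charge -1, D1) → no; 1× O (D1) → no; 1× Br (D1) → no; 2× C (D1) → match; 1× c (aromatic, D3) → no; 5× c (aromatic, D2) → no.
That gives 2 matching atoms.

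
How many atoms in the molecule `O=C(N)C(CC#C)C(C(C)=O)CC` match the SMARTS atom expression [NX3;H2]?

The query [NX3;H2] means: aliphatic N with 3 total connections, two of them H — an -NH2 nitrogen (amine or amide).
Check the 13 heavy atoms by environment: 2× C (H3, X4) → no; 2× C (H2, X4) → no; 2× C (H1, X4) → no; 2× C (H0, X3) → no; 2× O (H0, X1) → no; 1× N (H2, X3) → match; 1× C (H0, X2) → no; 1× C (H1, X2) → no.
That gives 1 matching atom.

1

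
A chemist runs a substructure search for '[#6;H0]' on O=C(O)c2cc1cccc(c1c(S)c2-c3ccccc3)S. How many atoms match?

The query [#6;H0] means: any carbon with no attached hydrogen.
Check the 21 heavy atoms by environment: 7× c (aromatic, H0) → match; 9× c (aromatic, H1) → no; 2× S (H1) → no; 1× C (H0) → match; 1× O (H0) → no; 1× O (H1) → no.
Summing the matching environments: 7 + 1 = 8 matching atoms.

8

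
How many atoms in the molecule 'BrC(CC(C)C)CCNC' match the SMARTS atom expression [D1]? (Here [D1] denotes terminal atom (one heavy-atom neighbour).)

4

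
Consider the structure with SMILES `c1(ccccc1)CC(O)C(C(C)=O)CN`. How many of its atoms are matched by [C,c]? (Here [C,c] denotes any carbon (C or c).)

12

The query [C,c] means: comma = OR; matches aliphatic or aromatic carbon — same as #6.
Check the 15 heavy atoms by environment: 6× C → match; 6× c (aromatic) → match; 1× N → no; 2× O → no.
Summing the matching environments: 6 + 6 = 12 matching atoms.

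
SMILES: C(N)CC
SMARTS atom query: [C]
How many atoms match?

3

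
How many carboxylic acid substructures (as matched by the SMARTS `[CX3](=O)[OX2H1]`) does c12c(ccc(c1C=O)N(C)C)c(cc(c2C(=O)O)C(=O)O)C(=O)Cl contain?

2

[CX3](=O)[OX2H1] is the SMARTS for a carboxylic acid: an sp2 carbon double-bonded to O and single-bonded to an -OH oxygen.
The molecule carries 2 separate instances of a carboxylic acid group (-C(=O)OH) meeting every constraint; each maps to a distinct set of atoms, giving 2 matches.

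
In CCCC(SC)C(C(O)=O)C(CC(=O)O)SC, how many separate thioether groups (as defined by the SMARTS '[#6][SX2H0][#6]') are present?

2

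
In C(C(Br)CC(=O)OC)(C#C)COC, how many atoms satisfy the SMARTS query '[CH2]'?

Check the 13 heavy atoms by environment: 2× C (H2) → match; 3× C (H1) → no; 3× O (H0) → no; 2× C (H3) → no; 2× C (H0) → no; 1× Br (H0) → no.
That gives 2 matching atoms.

2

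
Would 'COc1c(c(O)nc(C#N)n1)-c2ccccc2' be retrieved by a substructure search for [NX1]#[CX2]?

The pattern [NX1]#[CX2] describes a nitrogen triple-bonded to a two-connected carbon — a nitrile.
The molecule carries a nitrile (-C#N), whose atoms satisfy every constraint of the query, so the pattern matches.

Yes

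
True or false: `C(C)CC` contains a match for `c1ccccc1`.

False

The pattern c1ccccc1 describes six aromatic carbons in a ring — a benzene ring.
The closest candidate here is a methyl group (-CH3), but no six-membered all-carbon aromatic ring is present. No other fragment satisfies the full query, so there is no match.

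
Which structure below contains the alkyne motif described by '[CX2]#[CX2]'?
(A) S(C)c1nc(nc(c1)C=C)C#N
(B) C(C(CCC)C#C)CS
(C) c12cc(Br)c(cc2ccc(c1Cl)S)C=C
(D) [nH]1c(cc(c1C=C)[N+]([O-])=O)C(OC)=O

B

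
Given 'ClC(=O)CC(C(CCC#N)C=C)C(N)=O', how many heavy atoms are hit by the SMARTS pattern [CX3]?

4

Check the 15 heavy atoms by environment: 5× C (X4) → no; 4× C (X3) → match; 2× O (X1) → no; 1× N (X3) → no; 1× C (X2) → no; 1× N (X1) → no; 1× Cl (X1) → no.
That gives 4 matching atoms.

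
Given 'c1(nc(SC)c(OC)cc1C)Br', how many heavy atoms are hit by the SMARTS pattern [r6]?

Check the 12 heavy atoms by environment: 1× n (aromatic, in 6-ring) → match; 5× c (aromatic, in 6-ring) → match; 1× Br (acyclic) → no; 1× O (acyclic) → no; 3× C (acyclic) → no; 1× S (acyclic) → no.
Summing the matching environments: 1 + 5 = 6 matching atoms.

6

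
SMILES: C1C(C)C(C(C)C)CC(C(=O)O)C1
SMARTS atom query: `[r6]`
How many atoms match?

6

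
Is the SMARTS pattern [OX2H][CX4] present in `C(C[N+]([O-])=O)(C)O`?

Yes

The pattern [OX2H][CX4] describes a hydroxyl oxygen bound to an sp3 (X4) carbon — an aliphatic alcohol.
The molecule carries a hydroxyl group (-OH), whose atoms satisfy every constraint of the query, so the pattern matches.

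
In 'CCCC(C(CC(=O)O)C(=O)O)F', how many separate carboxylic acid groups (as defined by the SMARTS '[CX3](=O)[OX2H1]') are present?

[CX3](=O)[OX2H1] is the SMARTS for a carboxylic acid: an sp2 carbon double-bonded to O and single-bonded to an -OH oxygen.
The molecule carries 2 separate instances of a carboxylic acid group (-C(=O)OH) meeting every constraint; each maps to a distinct set of atoms, giving 2 matches.

2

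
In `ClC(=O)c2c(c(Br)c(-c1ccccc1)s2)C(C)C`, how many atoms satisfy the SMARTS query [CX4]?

3

Check the 18 heavy atoms by environment: 1× s (aromatic, X2) → no; 10× c (aromatic, X3) → no; 1× Br (X1) → no; 1× C (X3) → no; 1× O (X1) → no; 1× Cl (X1) → no; 3× C (X4) → match.
That gives 3 matching atoms.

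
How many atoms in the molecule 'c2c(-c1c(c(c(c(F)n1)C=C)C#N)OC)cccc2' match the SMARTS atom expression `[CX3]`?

The query [CX3] means: C with X3: aliphatic carbon with exactly 3 total connections.
Check the 19 heavy atoms by environment: 1× n (aromatic, X2) → no; 11× c (aromatic, X3) → no; 1× O (X2) → no; 1× C (X4) → no; 1× C (X2) → no; 1× N (X1) → no; 2× C (X3) → match; 1× F (X1) → no.
That gives 2 matching atoms.

2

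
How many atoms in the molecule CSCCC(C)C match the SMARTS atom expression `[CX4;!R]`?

6

Check the 7 heavy atoms by environment: 6× C (X4, acyclic) → match; 1× S (X2, acyclic) → no.
That gives 6 matching atoms.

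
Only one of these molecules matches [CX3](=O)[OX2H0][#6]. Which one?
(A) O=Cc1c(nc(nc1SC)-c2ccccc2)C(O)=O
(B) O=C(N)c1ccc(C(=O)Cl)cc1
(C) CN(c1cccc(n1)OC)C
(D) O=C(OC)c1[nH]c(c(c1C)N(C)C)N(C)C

D

[CX3](=O)[OX2H0][#6] describes a carbonyl carbon bonded to an oxygen that is itself bonded to carbon (no H on that O) (an ester).
(A) has a carboxylic acid group (-C(=O)OH) but the singly-bonded O carries H (OX2H1, not H0).
(B) has a primary amide (-C(=O)NH2) but the carbonyl is bonded to N, not to an O-C linkage.
(C) has a methoxy ether (-OCH3) but the ether oxygen is not adjacent to a C=O carbon.
(D) contains a methyl-ester group (-C(=O)OCH3), which satisfies every atom and bond constraint.
So the answer is (D).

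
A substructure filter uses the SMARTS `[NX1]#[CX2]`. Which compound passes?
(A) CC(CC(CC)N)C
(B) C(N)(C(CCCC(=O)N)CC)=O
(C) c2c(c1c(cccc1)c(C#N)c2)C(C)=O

[NX1]#[CX2] describes a nitrogen triple-bonded to a two-connected carbon (a nitrile).
(A) has a primary amino group (-NH2) but the nitrogen is NX3 (three connections), not NX1 triple-bonded.
(B) has a primary amide (-C(=O)NH2) but the nitrogen is NX3, not NX1.
(C) contains a nitrile (-C#N), which satisfies every atom and bond constraint.
So the answer is (C).

C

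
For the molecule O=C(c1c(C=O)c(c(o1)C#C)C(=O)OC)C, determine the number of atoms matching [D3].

6

The query [D3] means: atom with exactly three heavy-atom neighbours.
Check the 16 heavy atoms by environment: 1× o (aromatic, D2) → no; 4× c (aromatic, D3) → match; 2× C (D2) → no; 3× C (D1) → no; 2× C (D3) → match; 3× O (D1) → no; 1× O (D2) → no.
Summing the matching environments: 4 + 2 = 6 matching atoms.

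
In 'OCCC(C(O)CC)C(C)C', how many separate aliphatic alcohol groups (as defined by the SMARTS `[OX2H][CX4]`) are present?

2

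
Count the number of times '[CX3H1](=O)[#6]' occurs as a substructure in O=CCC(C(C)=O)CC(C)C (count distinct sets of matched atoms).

[CX3H1](=O)[#6] is the SMARTS for an aldehyde: an sp2 carbon with one H, double-bonded to O and single-bonded to carbon.
Exactly one fragment in the molecule meets all constraints, giving 1 match.

1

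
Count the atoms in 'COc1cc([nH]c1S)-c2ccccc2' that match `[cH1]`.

The query [cH1] means: aromatic carbon bearing exactly one hydrogen.
Check the 14 heavy atoms by environment: 1× n (aromatic, H1) → no; 4× c (aromatic, H0) → no; 6× c (aromatic, H1) → match; 1× S (H1) → no; 1× O (H0) → no; 1× C (H3) → no.
That gives 6 matching atoms.

6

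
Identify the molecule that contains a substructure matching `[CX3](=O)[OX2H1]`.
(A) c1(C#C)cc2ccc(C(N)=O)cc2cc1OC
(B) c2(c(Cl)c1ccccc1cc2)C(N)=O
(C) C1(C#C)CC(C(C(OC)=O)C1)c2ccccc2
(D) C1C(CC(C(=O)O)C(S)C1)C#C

D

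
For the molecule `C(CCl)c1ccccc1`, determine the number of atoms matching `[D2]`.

7

The query [D2] means: atom with exactly two heavy-atom neighbours.
Check the 9 heavy atoms by environment: 2× C (D2) → match; 1× c (aromatic, D3) → no; 5× c (aromatic, D2) → match; 1× Cl (D1) → no.
Summing the matching environments: 2 + 5 = 7 matching atoms.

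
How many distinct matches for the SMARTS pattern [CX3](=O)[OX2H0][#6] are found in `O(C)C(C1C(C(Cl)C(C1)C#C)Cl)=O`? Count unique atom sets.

1

[CX3](=O)[OX2H0][#6] is the SMARTS for an ester: a carbonyl carbon bonded to an oxygen that is itself bonded to carbon (no H on that O).
Exactly one fragment in the molecule meets all constraints, giving 1 match.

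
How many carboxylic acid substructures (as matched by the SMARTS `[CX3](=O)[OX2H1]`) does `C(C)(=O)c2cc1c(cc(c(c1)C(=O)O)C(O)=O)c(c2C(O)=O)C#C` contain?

3

[CX3](=O)[OX2H1] is the SMARTS for a carboxylic acid: an sp2 carbon double-bonded to O and single-bonded to an -OH oxygen.
The molecule carries 3 separate instances of a carboxylic acid group (-C(=O)OH) meeting every constraint; each maps to a distinct set of atoms, giving 3 matches.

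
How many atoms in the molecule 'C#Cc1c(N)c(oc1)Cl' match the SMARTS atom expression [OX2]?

0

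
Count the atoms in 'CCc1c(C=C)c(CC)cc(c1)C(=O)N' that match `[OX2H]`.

The query [OX2H] means: aliphatic oxygen with two connections, one of which is H — an -OH oxygen.
Check the 15 heavy atoms by environment: 2× c (aromatic, H1, X3) → no; 4× c (aromatic, H0, X3) → no; 1× C (H0, X3) → no; 1× O (H0, X1) → no; 1× N (H2, X3) → no; 1× C (H1, X3) → no; 1× C (H2, X3) → no; 2× C (H2, X4) → no; 2× C (H3, X4) → no.
No environment satisfies the query, so 0 matching atoms.

0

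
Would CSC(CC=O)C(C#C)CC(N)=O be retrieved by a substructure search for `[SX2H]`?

The pattern [SX2H] describes an aliphatic sulfur with two connections, one being H — a thiol.
The closest candidate here is a methylthio ether (-SCH3), but the sulfur has H0 (bonded to two carbons), not H1. No other fragment satisfies the full query, so there is no match.

No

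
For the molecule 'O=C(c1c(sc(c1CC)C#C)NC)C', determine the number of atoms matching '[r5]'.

Check the 14 heavy atoms by environment: 1× s (aromatic, in 5-ring) → match; 4× c (aromatic, in 5-ring) → match; 7× C (acyclic) → no; 1× O (acyclic) → no; 1× N (acyclic) → no.
Summing the matching environments: 1 + 4 = 5 matching atoms.

5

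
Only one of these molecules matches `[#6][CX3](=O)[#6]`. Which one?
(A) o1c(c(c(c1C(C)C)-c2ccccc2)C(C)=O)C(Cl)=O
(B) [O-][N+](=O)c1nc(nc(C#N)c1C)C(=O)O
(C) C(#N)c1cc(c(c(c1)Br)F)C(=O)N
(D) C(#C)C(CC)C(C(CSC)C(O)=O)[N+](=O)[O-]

A

[#6][CX3](=O)[#6] describes a carbonyl carbon (no H) flanked by two carbons (a ketone).
(A) contains an acetyl/ketone group (-C(=O)CH3), which satisfies every atom and bond constraint.
(B) has a carboxylic acid group (-C(=O)OH) but one neighbour of the carbonyl carbon is O, not C.
(C) has a primary amide (-C(=O)NH2) but one neighbour of the carbonyl carbon is N, not C.
(D) has a carboxylic acid group (-C(=O)OH) but one neighbour of the carbonyl carbon is O, not C.
So the answer is (A).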